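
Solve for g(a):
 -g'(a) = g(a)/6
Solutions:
 g(a) = C1*exp(-a/6)


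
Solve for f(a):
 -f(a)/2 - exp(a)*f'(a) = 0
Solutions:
 f(a) = C1*exp(exp(-a)/2)


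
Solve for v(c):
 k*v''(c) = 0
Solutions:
 v(c) = C1 + C2*c


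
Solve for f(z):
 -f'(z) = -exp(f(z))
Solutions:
 f(z) = log(-1/(C1 + z))


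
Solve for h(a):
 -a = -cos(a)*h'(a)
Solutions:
 h(a) = C1 + Integral(a/cos(a), a)


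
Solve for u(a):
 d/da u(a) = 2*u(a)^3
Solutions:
 u(a) = -sqrt(2)*sqrt(-1/(C1 + 2*a))/2
 u(a) = sqrt(2)*sqrt(-1/(C1 + 2*a))/2


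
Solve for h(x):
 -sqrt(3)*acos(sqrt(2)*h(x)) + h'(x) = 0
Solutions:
 Integral(1/acos(sqrt(2)*_y), (_y, h(x))) = C1 + sqrt(3)*x


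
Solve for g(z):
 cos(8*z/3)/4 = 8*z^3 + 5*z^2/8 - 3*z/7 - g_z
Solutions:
 g(z) = C1 + 2*z^4 + 5*z^3/24 - 3*z^2/14 - 3*sin(8*z/3)/32


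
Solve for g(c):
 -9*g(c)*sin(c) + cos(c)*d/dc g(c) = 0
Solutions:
 g(c) = C1/cos(c)^9


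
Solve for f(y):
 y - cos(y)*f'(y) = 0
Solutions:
 f(y) = C1 + Integral(y/cos(y), y)


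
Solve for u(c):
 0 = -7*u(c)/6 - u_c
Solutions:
 u(c) = C1*exp(-7*c/6)


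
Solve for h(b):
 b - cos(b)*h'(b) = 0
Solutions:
 h(b) = C1 + Integral(b/cos(b), b)


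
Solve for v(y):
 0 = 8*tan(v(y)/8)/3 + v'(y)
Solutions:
 v(y) = -8*asin(C1*exp(-y/3)) + 8*pi
 v(y) = 8*asin(C1*exp(-y/3))


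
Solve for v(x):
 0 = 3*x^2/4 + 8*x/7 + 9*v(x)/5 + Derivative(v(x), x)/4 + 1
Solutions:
 v(x) = C1*exp(-36*x/5) - 5*x^2/12 - 785*x/1512 - 26315/54432


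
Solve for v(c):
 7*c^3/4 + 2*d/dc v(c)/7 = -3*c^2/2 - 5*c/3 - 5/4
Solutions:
 v(c) = C1 - 49*c^4/32 - 7*c^3/4 - 35*c^2/12 - 35*c/8


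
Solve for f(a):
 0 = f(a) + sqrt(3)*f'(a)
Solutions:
 f(a) = C1*exp(-sqrt(3)*a/3)


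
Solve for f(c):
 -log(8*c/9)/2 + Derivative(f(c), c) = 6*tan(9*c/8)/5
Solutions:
 f(c) = C1 + c*log(c)/2 - c*log(3) - c/2 + 3*c*log(2)/2 - 16*log(cos(9*c/8))/15


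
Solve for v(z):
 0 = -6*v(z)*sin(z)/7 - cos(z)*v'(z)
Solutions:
 v(z) = C1*cos(z)^(6/7)


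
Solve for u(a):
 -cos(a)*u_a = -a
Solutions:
 u(a) = C1 + Integral(a/cos(a), a)


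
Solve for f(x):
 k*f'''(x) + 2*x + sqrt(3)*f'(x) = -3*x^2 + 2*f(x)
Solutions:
 f(x) = C1*exp(x*(-3^(2/3)*(sqrt((9 + sqrt(3)/k)/k^2) - 3/k)^(1/3) + 3^(5/6)/(k*(sqrt((9 + sqrt(3)/k)/k^2) - 3/k)^(1/3)))/3) + C2*exp(x*(3^(2/3)*(sqrt((9 + sqrt(3)/k)/k^2) - 3/k)^(1/3)/6 - 3^(1/6)*I*(sqrt((9 + sqrt(3)/k)/k^2) - 3/k)^(1/3)/2 + 2*sqrt(3)/(k*(-3^(2/3) + 3*3^(1/6)*I)*(sqrt((9 + sqrt(3)/k)/k^2) - 3/k)^(1/3)))) + C3*exp(x*(3^(2/3)*(sqrt((9 + sqrt(3)/k)/k^2) - 3/k)^(1/3)/6 + 3^(1/6)*I*(sqrt((9 + sqrt(3)/k)/k^2) - 3/k)^(1/3)/2 - 2*sqrt(3)/(k*(3^(2/3) + 3*3^(1/6)*I)*(sqrt((9 + sqrt(3)/k)/k^2) - 3/k)^(1/3)))) + 3*x^2/2 + x + 3*sqrt(3)*x/2 + sqrt(3)/2 + 9/4


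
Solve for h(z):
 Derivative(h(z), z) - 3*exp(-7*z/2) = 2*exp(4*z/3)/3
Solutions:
 h(z) = C1 + exp(4*z/3)/2 - 6*exp(-7*z/2)/7


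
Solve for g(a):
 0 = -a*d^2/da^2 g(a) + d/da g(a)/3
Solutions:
 g(a) = C1 + C2*a^(4/3)


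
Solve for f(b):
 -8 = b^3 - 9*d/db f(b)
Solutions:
 f(b) = C1 + b^4/36 + 8*b/9


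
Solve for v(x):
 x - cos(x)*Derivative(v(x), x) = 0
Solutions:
 v(x) = C1 + Integral(x/cos(x), x)


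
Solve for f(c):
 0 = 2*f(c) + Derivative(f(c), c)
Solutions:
 f(c) = C1*exp(-2*c)


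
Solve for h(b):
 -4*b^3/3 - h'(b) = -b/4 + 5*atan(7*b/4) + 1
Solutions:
 h(b) = C1 - b^4/3 + b^2/8 - 5*b*atan(7*b/4) - b + 10*log(49*b^2 + 16)/7


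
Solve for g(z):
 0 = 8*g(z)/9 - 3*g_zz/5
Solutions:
 g(z) = C1*exp(-2*sqrt(30)*z/9) + C2*exp(2*sqrt(30)*z/9)


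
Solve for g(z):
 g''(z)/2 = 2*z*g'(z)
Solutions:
 g(z) = C1 + C2*erfi(sqrt(2)*z)


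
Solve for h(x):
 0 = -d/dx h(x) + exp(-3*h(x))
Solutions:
 h(x) = log(C1 + 3*x)/3
 h(x) = log((-3^(1/3) - 3^(5/6)*I)*(C1 + x)^(1/3)/2)
 h(x) = log((-3^(1/3) + 3^(5/6)*I)*(C1 + x)^(1/3)/2)


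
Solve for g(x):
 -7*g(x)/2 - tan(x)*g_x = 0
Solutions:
 g(x) = C1/sin(x)^(7/2)


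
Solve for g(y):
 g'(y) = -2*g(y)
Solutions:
 g(y) = C1*exp(-2*y)


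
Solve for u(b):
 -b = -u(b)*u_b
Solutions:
 u(b) = -sqrt(C1 + b^2)
 u(b) = sqrt(C1 + b^2)


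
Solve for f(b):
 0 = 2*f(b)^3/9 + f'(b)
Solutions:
 f(b) = -3*sqrt(2)*sqrt(-1/(C1 - 2*b))/2
 f(b) = 3*sqrt(2)*sqrt(-1/(C1 - 2*b))/2


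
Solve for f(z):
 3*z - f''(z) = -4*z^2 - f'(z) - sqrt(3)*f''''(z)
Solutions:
 f(z) = C1 + C2*exp(z*(2*6^(1/3)/(sqrt(81 - 4*sqrt(3)) + 9)^(1/3) + 2^(2/3)*3^(1/6)*(sqrt(81 - 4*sqrt(3)) + 9)^(1/3))/12)*sin(z*(-6^(2/3)*(sqrt(81 - 4*sqrt(3)) + 9)^(1/3) + 2*2^(1/3)*3^(5/6)/(sqrt(81 - 4*sqrt(3)) + 9)^(1/3))/12) + C3*exp(z*(2*6^(1/3)/(sqrt(81 - 4*sqrt(3)) + 9)^(1/3) + 2^(2/3)*3^(1/6)*(sqrt(81 - 4*sqrt(3)) + 9)^(1/3))/12)*cos(z*(-6^(2/3)*(sqrt(81 - 4*sqrt(3)) + 9)^(1/3) + 2*2^(1/3)*3^(5/6)/(sqrt(81 - 4*sqrt(3)) + 9)^(1/3))/12) + C4*exp(-z*(2*6^(1/3)/(sqrt(81 - 4*sqrt(3)) + 9)^(1/3) + 2^(2/3)*3^(1/6)*(sqrt(81 - 4*sqrt(3)) + 9)^(1/3))/6) - 4*z^3/3 - 11*z^2/2 - 11*z


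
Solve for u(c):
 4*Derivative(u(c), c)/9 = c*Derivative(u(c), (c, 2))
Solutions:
 u(c) = C1 + C2*c^(13/9)


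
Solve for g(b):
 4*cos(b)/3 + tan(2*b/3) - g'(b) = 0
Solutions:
 g(b) = C1 - 3*log(cos(2*b/3))/2 + 4*sin(b)/3


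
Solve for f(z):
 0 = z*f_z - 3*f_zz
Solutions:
 f(z) = C1 + C2*erfi(sqrt(6)*z/6)


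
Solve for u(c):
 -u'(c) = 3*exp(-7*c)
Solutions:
 u(c) = C1 + 3*exp(-7*c)/7


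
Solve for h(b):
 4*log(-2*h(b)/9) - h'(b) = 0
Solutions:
 -Integral(1/(log(-_y) - 2*log(3) + log(2)), (_y, h(b)))/4 = C1 - b


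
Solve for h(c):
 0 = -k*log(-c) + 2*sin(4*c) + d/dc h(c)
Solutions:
 h(c) = C1 + c*k*(log(-c) - 1) + cos(4*c)/2


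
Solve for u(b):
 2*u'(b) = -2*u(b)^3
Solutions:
 u(b) = -sqrt(2)*sqrt(-1/(C1 - b))/2
 u(b) = sqrt(2)*sqrt(-1/(C1 - b))/2


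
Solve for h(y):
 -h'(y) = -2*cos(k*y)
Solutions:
 h(y) = C1 + 2*sin(k*y)/k


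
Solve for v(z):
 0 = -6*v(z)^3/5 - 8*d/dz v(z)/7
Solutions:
 v(z) = -sqrt(10)*sqrt(-1/(C1 - 21*z))
 v(z) = sqrt(10)*sqrt(-1/(C1 - 21*z))


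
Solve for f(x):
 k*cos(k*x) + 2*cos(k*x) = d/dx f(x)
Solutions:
 f(x) = C1 + sin(k*x) + 2*sin(k*x)/k


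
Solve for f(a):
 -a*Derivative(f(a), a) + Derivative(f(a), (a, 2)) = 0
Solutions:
 f(a) = C1 + C2*erfi(sqrt(2)*a/2)


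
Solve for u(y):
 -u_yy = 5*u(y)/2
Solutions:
 u(y) = C1*sin(sqrt(10)*y/2) + C2*cos(sqrt(10)*y/2)


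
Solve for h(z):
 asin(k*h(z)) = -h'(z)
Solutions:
 Integral(1/asin(_y*k), (_y, h(z))) = C1 - z


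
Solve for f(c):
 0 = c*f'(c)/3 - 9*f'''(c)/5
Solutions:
 f(c) = C1 + Integral(C2*airyai(5^(1/3)*c/3) + C3*airybi(5^(1/3)*c/3), c)


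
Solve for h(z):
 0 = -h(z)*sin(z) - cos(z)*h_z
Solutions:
 h(z) = C1*cos(z)


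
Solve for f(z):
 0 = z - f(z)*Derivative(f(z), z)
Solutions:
 f(z) = -sqrt(C1 + z^2)
 f(z) = sqrt(C1 + z^2)


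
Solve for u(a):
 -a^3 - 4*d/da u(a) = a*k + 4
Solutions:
 u(a) = C1 - a^4/16 - a^2*k/8 - a


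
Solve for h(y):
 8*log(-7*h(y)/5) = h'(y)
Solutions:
 -Integral(1/(log(-_y) - log(5) + log(7)), (_y, h(y)))/8 = C1 - y


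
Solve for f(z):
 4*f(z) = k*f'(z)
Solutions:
 f(z) = C1*exp(4*z/k)


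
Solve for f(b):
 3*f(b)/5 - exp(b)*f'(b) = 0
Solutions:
 f(b) = C1*exp(-3*exp(-b)/5)


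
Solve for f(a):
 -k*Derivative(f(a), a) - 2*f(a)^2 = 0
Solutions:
 f(a) = k/(C1*k + 2*a)


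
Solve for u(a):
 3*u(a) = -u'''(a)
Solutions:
 u(a) = C3*exp(-3^(1/3)*a) + (C1*sin(3^(5/6)*a/2) + C2*cos(3^(5/6)*a/2))*exp(3^(1/3)*a/2)


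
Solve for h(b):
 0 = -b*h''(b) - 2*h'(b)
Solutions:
 h(b) = C1 + C2/b


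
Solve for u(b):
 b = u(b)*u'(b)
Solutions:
 u(b) = -sqrt(C1 + b^2)
 u(b) = sqrt(C1 + b^2)


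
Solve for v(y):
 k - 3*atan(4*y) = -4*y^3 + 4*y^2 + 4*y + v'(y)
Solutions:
 v(y) = C1 + k*y + y^4 - 4*y^3/3 - 2*y^2 - 3*y*atan(4*y) + 3*log(16*y^2 + 1)/8


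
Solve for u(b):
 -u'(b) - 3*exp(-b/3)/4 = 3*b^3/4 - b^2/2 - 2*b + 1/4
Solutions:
 u(b) = C1 - 3*b^4/16 + b^3/6 + b^2 - b/4 + 9*exp(-b/3)/4


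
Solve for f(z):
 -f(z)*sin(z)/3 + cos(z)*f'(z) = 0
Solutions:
 f(z) = C1/cos(z)^(1/3)


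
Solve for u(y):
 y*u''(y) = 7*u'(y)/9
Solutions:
 u(y) = C1 + C2*y^(16/9)


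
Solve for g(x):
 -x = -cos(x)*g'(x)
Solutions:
 g(x) = C1 + Integral(x/cos(x), x)


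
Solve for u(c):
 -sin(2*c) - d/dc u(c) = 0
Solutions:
 u(c) = C1 + cos(2*c)/2


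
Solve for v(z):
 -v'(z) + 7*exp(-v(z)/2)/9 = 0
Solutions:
 v(z) = 2*log(C1 + 7*z/18)


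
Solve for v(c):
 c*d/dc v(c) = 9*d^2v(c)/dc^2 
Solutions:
 v(c) = C1 + C2*erfi(sqrt(2)*c/6)


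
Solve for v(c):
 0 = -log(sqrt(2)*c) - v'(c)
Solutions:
 v(c) = C1 - c*log(c) - c*log(2)/2 + c


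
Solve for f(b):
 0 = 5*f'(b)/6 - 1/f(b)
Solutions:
 f(b) = -sqrt(C1 + 60*b)/5
 f(b) = sqrt(C1 + 60*b)/5


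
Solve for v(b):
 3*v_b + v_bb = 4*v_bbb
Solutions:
 v(b) = C1 + C2*exp(-3*b/4) + C3*exp(b)


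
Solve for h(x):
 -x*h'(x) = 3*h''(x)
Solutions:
 h(x) = C1 + C2*erf(sqrt(6)*x/6)


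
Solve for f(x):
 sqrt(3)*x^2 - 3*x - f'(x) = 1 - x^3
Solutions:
 f(x) = C1 + x^4/4 + sqrt(3)*x^3/3 - 3*x^2/2 - x


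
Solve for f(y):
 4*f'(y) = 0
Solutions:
 f(y) = C1


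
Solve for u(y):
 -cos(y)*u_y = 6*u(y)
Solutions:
 u(y) = C1*(sin(y)^3 - 3*sin(y)^2 + 3*sin(y) - 1)/(sin(y)^3 + 3*sin(y)^2 + 3*sin(y) + 1)


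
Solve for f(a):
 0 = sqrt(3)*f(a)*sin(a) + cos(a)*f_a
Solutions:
 f(a) = C1*cos(a)^(sqrt(3))


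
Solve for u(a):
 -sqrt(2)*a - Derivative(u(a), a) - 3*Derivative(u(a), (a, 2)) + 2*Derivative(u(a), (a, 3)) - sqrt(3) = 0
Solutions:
 u(a) = C1 + C2*exp(a*(3 - sqrt(17))/4) + C3*exp(a*(3 + sqrt(17))/4) - sqrt(2)*a^2/2 - sqrt(3)*a + 3*sqrt(2)*a


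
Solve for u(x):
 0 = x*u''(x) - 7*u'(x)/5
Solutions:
 u(x) = C1 + C2*x^(12/5)


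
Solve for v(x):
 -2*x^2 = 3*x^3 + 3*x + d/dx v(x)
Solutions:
 v(x) = C1 - 3*x^4/4 - 2*x^3/3 - 3*x^2/2


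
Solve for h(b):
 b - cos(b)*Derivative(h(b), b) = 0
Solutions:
 h(b) = C1 + Integral(b/cos(b), b)


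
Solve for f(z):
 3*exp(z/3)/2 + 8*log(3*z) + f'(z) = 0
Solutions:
 f(z) = C1 - 8*z*log(z) + 8*z*(1 - log(3)) - 9*exp(z/3)/2


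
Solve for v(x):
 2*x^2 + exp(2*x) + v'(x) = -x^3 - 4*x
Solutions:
 v(x) = C1 - x^4/4 - 2*x^3/3 - 2*x^2 - exp(2*x)/2


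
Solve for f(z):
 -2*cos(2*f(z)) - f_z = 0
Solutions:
 f(z) = -asin((C1 + exp(8*z))/(C1 - exp(8*z)))/2 + pi/2
 f(z) = asin((C1 + exp(8*z))/(C1 - exp(8*z)))/2


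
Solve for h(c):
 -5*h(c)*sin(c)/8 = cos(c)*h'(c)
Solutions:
 h(c) = C1*cos(c)^(5/8)


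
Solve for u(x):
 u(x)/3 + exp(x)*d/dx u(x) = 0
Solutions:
 u(x) = C1*exp(exp(-x)/3)


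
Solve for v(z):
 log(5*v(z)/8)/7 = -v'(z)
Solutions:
 -7*Integral(1/(-log(_y) - log(5) + 3*log(2)), (_y, v(z))) = C1 - z


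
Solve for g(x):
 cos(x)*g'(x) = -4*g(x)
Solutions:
 g(x) = C1*(sin(x)^2 - 2*sin(x) + 1)/(sin(x)^2 + 2*sin(x) + 1)


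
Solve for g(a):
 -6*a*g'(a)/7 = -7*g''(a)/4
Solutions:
 g(a) = C1 + C2*erfi(2*sqrt(3)*a/7)


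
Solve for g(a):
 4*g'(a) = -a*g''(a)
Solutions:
 g(a) = C1 + C2/a^3


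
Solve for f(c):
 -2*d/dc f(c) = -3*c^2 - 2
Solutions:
 f(c) = C1 + c^3/2 + c


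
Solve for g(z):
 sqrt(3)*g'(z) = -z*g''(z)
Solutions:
 g(z) = C1 + C2*z^(1 - sqrt(3))


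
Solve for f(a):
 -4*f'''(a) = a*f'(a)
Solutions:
 f(a) = C1 + Integral(C2*airyai(-2^(1/3)*a/2) + C3*airybi(-2^(1/3)*a/2), a)


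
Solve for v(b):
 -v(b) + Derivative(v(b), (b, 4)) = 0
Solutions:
 v(b) = C1*exp(-b) + C2*exp(b) + C3*sin(b) + C4*cos(b)


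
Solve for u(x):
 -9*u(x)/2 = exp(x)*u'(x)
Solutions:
 u(x) = C1*exp(9*exp(-x)/2)


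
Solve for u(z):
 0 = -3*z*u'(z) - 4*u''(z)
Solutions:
 u(z) = C1 + C2*erf(sqrt(6)*z/4)


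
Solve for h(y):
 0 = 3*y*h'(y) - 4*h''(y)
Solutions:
 h(y) = C1 + C2*erfi(sqrt(6)*y/4)


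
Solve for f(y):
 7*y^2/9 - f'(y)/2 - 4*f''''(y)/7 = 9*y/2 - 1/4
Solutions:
 f(y) = C1 + C4*exp(-7^(1/3)*y/2) + 14*y^3/27 - 9*y^2/2 + y/2 + (C2*sin(sqrt(3)*7^(1/3)*y/4) + C3*cos(sqrt(3)*7^(1/3)*y/4))*exp(7^(1/3)*y/4)


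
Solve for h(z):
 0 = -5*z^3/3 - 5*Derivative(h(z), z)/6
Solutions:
 h(z) = C1 - z^4/2


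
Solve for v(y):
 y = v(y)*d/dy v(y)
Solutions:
 v(y) = -sqrt(C1 + y^2)
 v(y) = sqrt(C1 + y^2)


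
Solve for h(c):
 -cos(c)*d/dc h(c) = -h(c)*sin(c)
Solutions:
 h(c) = C1/cos(c)


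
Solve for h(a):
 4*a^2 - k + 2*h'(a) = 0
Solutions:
 h(a) = C1 - 2*a^3/3 + a*k/2


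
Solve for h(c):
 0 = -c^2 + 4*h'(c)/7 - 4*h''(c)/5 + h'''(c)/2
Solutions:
 h(c) = C1 + 7*c^3/12 + 49*c^2/20 + 1519*c/400 + (C2*sin(2*sqrt(154)*c/35) + C3*cos(2*sqrt(154)*c/35))*exp(4*c/5)


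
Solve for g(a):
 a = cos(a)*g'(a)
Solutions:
 g(a) = C1 + Integral(a/cos(a), a)


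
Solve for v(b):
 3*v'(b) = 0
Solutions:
 v(b) = C1


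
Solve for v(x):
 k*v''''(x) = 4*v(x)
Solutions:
 v(x) = C1*exp(-sqrt(2)*x*(1/k)^(1/4)) + C2*exp(sqrt(2)*x*(1/k)^(1/4)) + C3*exp(-sqrt(2)*I*x*(1/k)^(1/4)) + C4*exp(sqrt(2)*I*x*(1/k)^(1/4))


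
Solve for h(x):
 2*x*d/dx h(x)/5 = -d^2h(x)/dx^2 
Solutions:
 h(x) = C1 + C2*erf(sqrt(5)*x/5)


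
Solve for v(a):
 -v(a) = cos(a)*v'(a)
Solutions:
 v(a) = C1*sqrt(sin(a) - 1)/sqrt(sin(a) + 1)


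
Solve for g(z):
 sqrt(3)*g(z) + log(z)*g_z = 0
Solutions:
 g(z) = C1*exp(-sqrt(3)*li(z))


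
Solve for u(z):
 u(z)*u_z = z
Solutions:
 u(z) = -sqrt(C1 + z^2)
 u(z) = sqrt(C1 + z^2)


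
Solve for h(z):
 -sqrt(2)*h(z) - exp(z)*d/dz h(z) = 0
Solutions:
 h(z) = C1*exp(sqrt(2)*exp(-z))


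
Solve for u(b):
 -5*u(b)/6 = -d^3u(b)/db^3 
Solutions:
 u(b) = C3*exp(5^(1/3)*6^(2/3)*b/6) + (C1*sin(2^(2/3)*3^(1/6)*5^(1/3)*b/4) + C2*cos(2^(2/3)*3^(1/6)*5^(1/3)*b/4))*exp(-5^(1/3)*6^(2/3)*b/12)


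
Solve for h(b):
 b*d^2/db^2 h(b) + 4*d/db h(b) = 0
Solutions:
 h(b) = C1 + C2/b^3


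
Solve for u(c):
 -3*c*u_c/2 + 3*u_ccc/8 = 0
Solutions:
 u(c) = C1 + Integral(C2*airyai(2^(2/3)*c) + C3*airybi(2^(2/3)*c), c)


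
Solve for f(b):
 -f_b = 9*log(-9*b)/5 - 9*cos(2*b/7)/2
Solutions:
 f(b) = C1 - 9*b*log(-b)/5 - 18*b*log(3)/5 + 9*b/5 + 63*sin(2*b/7)/4


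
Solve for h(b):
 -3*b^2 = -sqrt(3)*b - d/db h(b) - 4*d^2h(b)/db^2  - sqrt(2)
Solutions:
 h(b) = C1 + C2*exp(-b/4) + b^3 - 12*b^2 - sqrt(3)*b^2/2 - sqrt(2)*b + 4*sqrt(3)*b + 96*b


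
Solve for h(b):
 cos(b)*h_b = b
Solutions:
 h(b) = C1 + Integral(b/cos(b), b)


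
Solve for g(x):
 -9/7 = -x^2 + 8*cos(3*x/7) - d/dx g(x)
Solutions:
 g(x) = C1 - x^3/3 + 9*x/7 + 56*sin(3*x/7)/3


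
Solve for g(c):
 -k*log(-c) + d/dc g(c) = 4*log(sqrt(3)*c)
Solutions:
 g(c) = C1 + c*(k + 4)*log(c) + c*(-k + I*pi*k - 4 + 2*log(3))


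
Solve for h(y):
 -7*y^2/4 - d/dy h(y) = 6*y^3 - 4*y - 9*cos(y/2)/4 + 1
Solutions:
 h(y) = C1 - 3*y^4/2 - 7*y^3/12 + 2*y^2 - y + 9*sin(y/2)/2


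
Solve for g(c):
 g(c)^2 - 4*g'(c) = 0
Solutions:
 g(c) = -4/(C1 + c)


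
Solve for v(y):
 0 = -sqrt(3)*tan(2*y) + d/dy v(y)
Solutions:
 v(y) = C1 - sqrt(3)*log(cos(2*y))/2


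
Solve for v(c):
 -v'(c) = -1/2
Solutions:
 v(c) = C1 + c/2


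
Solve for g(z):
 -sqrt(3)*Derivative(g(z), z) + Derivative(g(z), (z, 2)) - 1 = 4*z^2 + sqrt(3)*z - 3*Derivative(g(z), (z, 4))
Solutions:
 g(z) = C1 + C2*exp(-2^(1/3)*3^(1/6)*z*(-6/(27 + sqrt(741))^(1/3) + 2^(1/3)*3^(2/3)*(27 + sqrt(741))^(1/3))/36)*sin(z*(2*18^(1/3)/(27 + sqrt(741))^(1/3) + 12^(1/3)*(27 + sqrt(741))^(1/3))/12) + C3*exp(-2^(1/3)*3^(1/6)*z*(-6/(27 + sqrt(741))^(1/3) + 2^(1/3)*3^(2/3)*(27 + sqrt(741))^(1/3))/36)*cos(z*(2*18^(1/3)/(27 + sqrt(741))^(1/3) + 12^(1/3)*(27 + sqrt(741))^(1/3))/12) + C4*exp(2^(1/3)*3^(1/6)*z*(-6/(27 + sqrt(741))^(1/3) + 2^(1/3)*3^(2/3)*(27 + sqrt(741))^(1/3))/18) - 4*sqrt(3)*z^3/9 - 11*z^2/6 - 14*sqrt(3)*z/9


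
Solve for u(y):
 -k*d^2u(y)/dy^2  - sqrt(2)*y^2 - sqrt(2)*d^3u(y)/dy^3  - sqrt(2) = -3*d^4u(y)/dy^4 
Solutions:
 u(y) = C1 + C2*y + C3*exp(sqrt(2)*y*(1 - sqrt(6*k + 1))/6) + C4*exp(sqrt(2)*y*(sqrt(6*k + 1) + 1)/6) - sqrt(2)*y^4/(12*k) + sqrt(2)*y^2*(-1/2 - 3/k - 2/k^2)/k + 2*y^3/(3*k^2)


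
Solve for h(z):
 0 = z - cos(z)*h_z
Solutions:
 h(z) = C1 + Integral(z/cos(z), z)


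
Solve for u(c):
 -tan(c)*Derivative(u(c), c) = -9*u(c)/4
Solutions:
 u(c) = C1*sin(c)^(9/4)


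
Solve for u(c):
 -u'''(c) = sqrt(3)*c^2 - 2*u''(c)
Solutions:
 u(c) = C1 + C2*c + C3*exp(2*c) + sqrt(3)*c^4/24 + sqrt(3)*c^3/12 + sqrt(3)*c^2/8


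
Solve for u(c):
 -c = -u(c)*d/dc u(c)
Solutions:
 u(c) = -sqrt(C1 + c^2)
 u(c) = sqrt(C1 + c^2)


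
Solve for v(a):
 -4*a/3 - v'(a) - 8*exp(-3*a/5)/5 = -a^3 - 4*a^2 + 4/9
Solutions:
 v(a) = C1 + a^4/4 + 4*a^3/3 - 2*a^2/3 - 4*a/9 + 8*exp(-3*a/5)/3


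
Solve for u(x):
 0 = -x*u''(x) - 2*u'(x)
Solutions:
 u(x) = C1 + C2/x


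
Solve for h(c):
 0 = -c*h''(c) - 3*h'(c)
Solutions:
 h(c) = C1 + C2/c^2


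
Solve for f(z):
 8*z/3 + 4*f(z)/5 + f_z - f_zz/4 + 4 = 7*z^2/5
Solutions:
 f(z) = C1*exp(2*z*(1 - 3*sqrt(5)/5)) + C2*exp(2*z*(1 + 3*sqrt(5)/5)) + 7*z^2/4 - 185*z/24 + 275/48


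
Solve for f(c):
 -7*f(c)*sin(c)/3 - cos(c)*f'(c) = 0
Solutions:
 f(c) = C1*cos(c)^(7/3)


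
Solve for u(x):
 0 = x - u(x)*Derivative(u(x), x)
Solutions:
 u(x) = -sqrt(C1 + x^2)
 u(x) = sqrt(C1 + x^2)


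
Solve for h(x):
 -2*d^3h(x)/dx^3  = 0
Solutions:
 h(x) = C1 + C2*x + C3*x^2


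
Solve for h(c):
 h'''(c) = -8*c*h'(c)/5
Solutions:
 h(c) = C1 + Integral(C2*airyai(-2*5^(2/3)*c/5) + C3*airybi(-2*5^(2/3)*c/5), c)


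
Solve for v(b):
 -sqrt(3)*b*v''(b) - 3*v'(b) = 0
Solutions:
 v(b) = C1 + C2*b^(1 - sqrt(3))


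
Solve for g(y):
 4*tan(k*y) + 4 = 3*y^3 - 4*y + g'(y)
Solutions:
 g(y) = C1 - 3*y^4/4 + 2*y^2 + 4*y + 4*Piecewise((-log(cos(k*y))/k, Ne(k, 0)), (0, True))


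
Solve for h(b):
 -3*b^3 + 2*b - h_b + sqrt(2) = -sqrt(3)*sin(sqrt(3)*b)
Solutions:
 h(b) = C1 - 3*b^4/4 + b^2 + sqrt(2)*b - cos(sqrt(3)*b)


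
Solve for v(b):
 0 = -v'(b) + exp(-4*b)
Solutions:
 v(b) = C1 - exp(-4*b)/4


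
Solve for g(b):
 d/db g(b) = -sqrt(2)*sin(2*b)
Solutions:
 g(b) = C1 + sqrt(2)*cos(2*b)/2


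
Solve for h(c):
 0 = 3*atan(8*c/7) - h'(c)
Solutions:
 h(c) = C1 + 3*c*atan(8*c/7) - 21*log(64*c^2 + 49)/16


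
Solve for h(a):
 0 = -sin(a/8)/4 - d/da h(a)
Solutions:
 h(a) = C1 + 2*cos(a/8)


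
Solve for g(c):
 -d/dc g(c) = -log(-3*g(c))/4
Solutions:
 -4*Integral(1/(log(-_y) + log(3)), (_y, g(c))) = C1 - c


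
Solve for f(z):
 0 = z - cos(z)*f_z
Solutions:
 f(z) = C1 + Integral(z/cos(z), z)


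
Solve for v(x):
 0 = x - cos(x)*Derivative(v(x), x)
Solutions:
 v(x) = C1 + Integral(x/cos(x), x)


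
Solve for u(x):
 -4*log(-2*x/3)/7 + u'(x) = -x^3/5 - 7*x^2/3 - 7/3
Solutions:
 u(x) = C1 - x^4/20 - 7*x^3/9 + 4*x*log(-x)/7 + x*(-61 - 12*log(3) + 12*log(2))/21


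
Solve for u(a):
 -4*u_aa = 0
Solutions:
 u(a) = C1 + C2*a


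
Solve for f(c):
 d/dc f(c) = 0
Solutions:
 f(c) = C1


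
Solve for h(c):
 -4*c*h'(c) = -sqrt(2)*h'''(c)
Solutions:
 h(c) = C1 + Integral(C2*airyai(sqrt(2)*c) + C3*airybi(sqrt(2)*c), c)


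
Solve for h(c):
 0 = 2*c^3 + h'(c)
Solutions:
 h(c) = C1 - c^4/2


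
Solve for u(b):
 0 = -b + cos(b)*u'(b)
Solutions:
 u(b) = C1 + Integral(b/cos(b), b)


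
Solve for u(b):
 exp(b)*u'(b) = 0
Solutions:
 u(b) = C1


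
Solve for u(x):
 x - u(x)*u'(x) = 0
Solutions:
 u(x) = -sqrt(C1 + x^2)
 u(x) = sqrt(C1 + x^2)


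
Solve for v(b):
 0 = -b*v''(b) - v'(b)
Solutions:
 v(b) = C1 + C2*log(b)


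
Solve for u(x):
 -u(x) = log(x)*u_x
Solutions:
 u(x) = C1*exp(-li(x))


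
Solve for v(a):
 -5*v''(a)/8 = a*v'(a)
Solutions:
 v(a) = C1 + C2*erf(2*sqrt(5)*a/5)


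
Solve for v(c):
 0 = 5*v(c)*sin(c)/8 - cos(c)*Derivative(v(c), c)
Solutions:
 v(c) = C1/cos(c)^(5/8)


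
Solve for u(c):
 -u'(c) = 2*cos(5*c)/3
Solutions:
 u(c) = C1 - 2*sin(5*c)/15


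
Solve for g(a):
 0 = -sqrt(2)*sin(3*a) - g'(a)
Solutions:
 g(a) = C1 + sqrt(2)*cos(3*a)/3


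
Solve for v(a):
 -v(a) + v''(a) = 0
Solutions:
 v(a) = C1*exp(-a) + C2*exp(a)


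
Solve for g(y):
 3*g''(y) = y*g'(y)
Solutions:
 g(y) = C1 + C2*erfi(sqrt(6)*y/6)


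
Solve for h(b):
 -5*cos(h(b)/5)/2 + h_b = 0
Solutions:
 -5*b/2 - 5*log(sin(h(b)/5) - 1)/2 + 5*log(sin(h(b)/5) + 1)/2 = C1


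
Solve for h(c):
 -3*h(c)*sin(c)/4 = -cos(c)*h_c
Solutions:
 h(c) = C1/cos(c)^(3/4)


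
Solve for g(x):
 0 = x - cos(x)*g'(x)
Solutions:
 g(x) = C1 + Integral(x/cos(x), x)


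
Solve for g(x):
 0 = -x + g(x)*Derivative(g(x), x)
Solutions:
 g(x) = -sqrt(C1 + x^2)
 g(x) = sqrt(C1 + x^2)


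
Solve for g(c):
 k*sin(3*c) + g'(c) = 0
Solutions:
 g(c) = C1 + k*cos(3*c)/3


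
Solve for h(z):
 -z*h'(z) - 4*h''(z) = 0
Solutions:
 h(z) = C1 + C2*erf(sqrt(2)*z/4)


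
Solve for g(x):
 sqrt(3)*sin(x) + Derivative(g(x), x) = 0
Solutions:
 g(x) = C1 + sqrt(3)*cos(x)


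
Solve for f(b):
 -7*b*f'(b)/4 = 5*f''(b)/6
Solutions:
 f(b) = C1 + C2*erf(sqrt(105)*b/10)


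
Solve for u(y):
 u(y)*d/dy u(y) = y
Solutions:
 u(y) = -sqrt(C1 + y^2)
 u(y) = sqrt(C1 + y^2)


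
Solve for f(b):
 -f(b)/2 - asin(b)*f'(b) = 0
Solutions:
 f(b) = C1*exp(-Integral(1/asin(b), b)/2)


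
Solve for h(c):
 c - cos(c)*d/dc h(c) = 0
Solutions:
 h(c) = C1 + Integral(c/cos(c), c)


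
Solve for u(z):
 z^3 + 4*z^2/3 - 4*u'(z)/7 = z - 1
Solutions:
 u(z) = C1 + 7*z^4/16 + 7*z^3/9 - 7*z^2/8 + 7*z/4


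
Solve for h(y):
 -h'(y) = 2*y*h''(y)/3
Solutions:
 h(y) = C1 + C2/sqrt(y)


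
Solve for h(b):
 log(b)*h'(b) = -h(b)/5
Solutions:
 h(b) = C1*exp(-li(b)/5)


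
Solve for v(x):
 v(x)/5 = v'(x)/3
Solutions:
 v(x) = C1*exp(3*x/5)


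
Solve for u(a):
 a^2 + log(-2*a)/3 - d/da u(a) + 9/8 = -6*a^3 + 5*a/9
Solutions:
 u(a) = C1 + 3*a^4/2 + a^3/3 - 5*a^2/18 + a*log(-a)/3 + a*(8*log(2) + 19)/24


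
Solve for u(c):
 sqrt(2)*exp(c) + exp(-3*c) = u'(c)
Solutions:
 u(c) = C1 + sqrt(2)*exp(c) - exp(-3*c)/3


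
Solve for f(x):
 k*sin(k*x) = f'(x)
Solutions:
 f(x) = C1 - cos(k*x)


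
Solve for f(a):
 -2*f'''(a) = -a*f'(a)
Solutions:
 f(a) = C1 + Integral(C2*airyai(2^(2/3)*a/2) + C3*airybi(2^(2/3)*a/2), a)


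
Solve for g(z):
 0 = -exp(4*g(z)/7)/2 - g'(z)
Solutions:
 g(z) = 7*log(-(1/(C1 + 2*z))^(1/4)) + 7*log(7)/4
 g(z) = 7*log(1/(C1 + 2*z))/4 + 7*log(7)/4
 g(z) = 7*log(-I*(1/(C1 + 2*z))^(1/4)) + 7*log(7)/4
 g(z) = 7*log(I*(1/(C1 + 2*z))^(1/4)) + 7*log(7)/4


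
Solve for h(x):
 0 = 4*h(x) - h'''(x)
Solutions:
 h(x) = C3*exp(2^(2/3)*x) + (C1*sin(2^(2/3)*sqrt(3)*x/2) + C2*cos(2^(2/3)*sqrt(3)*x/2))*exp(-2^(2/3)*x/2)


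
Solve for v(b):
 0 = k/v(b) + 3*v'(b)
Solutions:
 v(b) = -sqrt(C1 - 6*b*k)/3
 v(b) = sqrt(C1 - 6*b*k)/3


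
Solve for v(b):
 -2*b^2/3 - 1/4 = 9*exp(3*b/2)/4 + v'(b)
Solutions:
 v(b) = C1 - 2*b^3/9 - b/4 - 3*exp(3*b/2)/2


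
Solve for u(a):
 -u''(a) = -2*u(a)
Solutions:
 u(a) = C1*exp(-sqrt(2)*a) + C2*exp(sqrt(2)*a)


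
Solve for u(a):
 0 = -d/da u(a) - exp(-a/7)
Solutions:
 u(a) = C1 + 7*exp(-a/7)


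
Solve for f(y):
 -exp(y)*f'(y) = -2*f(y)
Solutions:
 f(y) = C1*exp(-2*exp(-y))


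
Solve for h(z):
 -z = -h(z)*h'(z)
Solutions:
 h(z) = -sqrt(C1 + z^2)
 h(z) = sqrt(C1 + z^2)


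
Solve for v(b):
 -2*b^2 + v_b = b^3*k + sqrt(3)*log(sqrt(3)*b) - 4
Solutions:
 v(b) = C1 + b^4*k/4 + 2*b^3/3 + sqrt(3)*b*log(b) - 4*b - sqrt(3)*b + sqrt(3)*b*log(3)/2


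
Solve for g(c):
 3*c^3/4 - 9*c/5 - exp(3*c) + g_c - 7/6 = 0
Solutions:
 g(c) = C1 - 3*c^4/16 + 9*c^2/10 + 7*c/6 + exp(3*c)/3


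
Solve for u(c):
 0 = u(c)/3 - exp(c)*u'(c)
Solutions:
 u(c) = C1*exp(-exp(-c)/3)


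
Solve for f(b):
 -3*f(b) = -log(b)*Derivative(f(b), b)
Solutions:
 f(b) = C1*exp(3*li(b))


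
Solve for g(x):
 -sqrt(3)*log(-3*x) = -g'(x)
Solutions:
 g(x) = C1 + sqrt(3)*x*log(-x) + sqrt(3)*x*(-1 + log(3))


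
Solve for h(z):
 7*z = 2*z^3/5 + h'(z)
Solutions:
 h(z) = C1 - z^4/10 + 7*z^2/2


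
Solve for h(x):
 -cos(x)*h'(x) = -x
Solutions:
 h(x) = C1 + Integral(x/cos(x), x)


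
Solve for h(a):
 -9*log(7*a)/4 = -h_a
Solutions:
 h(a) = C1 + 9*a*log(a)/4 - 9*a/4 + 9*a*log(7)/4


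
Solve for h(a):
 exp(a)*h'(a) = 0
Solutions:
 h(a) = C1


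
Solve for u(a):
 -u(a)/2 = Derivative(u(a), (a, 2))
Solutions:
 u(a) = C1*sin(sqrt(2)*a/2) + C2*cos(sqrt(2)*a/2)


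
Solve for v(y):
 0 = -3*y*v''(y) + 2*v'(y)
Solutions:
 v(y) = C1 + C2*y^(5/3)


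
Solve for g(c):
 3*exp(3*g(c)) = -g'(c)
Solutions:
 g(c) = log((-3^(2/3) - 3*3^(1/6)*I)*(1/(C1 + 3*c))^(1/3)/6)
 g(c) = log((-3^(2/3) + 3*3^(1/6)*I)*(1/(C1 + 3*c))^(1/3)/6)
 g(c) = log(1/(C1 + 9*c))/3


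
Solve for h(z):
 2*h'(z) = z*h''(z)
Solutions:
 h(z) = C1 + C2*z^3


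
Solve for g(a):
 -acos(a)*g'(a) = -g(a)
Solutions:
 g(a) = C1*exp(Integral(1/acos(a), a))


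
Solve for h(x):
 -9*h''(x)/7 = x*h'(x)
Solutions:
 h(x) = C1 + C2*erf(sqrt(14)*x/6)


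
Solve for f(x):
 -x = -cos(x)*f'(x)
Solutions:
 f(x) = C1 + Integral(x/cos(x), x)


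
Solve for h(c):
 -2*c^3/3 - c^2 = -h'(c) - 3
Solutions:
 h(c) = C1 + c^4/6 + c^3/3 - 3*c


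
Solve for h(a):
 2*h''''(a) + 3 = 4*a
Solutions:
 h(a) = C1 + C2*a + C3*a^2 + C4*a^3 + a^5/60 - a^4/16


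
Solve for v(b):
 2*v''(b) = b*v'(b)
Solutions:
 v(b) = C1 + C2*erfi(b/2)


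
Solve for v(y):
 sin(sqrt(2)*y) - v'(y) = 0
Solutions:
 v(y) = C1 - sqrt(2)*cos(sqrt(2)*y)/2


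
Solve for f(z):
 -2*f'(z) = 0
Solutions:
 f(z) = C1


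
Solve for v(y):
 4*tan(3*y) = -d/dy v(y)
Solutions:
 v(y) = C1 + 4*log(cos(3*y))/3


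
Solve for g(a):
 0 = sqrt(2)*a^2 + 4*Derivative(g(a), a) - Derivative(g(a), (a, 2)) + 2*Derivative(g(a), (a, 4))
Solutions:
 g(a) = C1 + C2*exp(3^(1/3)*a*(3^(1/3)/(sqrt(1290)/4 + 9)^(1/3) + 2*(sqrt(1290)/4 + 9)^(1/3))/12)*sin(sqrt(3)*a*(-2*(3*sqrt(1290)/4 + 27)^(1/3) + 3/(3*sqrt(1290)/4 + 27)^(1/3))/12) + C3*exp(3^(1/3)*a*(3^(1/3)/(sqrt(1290)/4 + 9)^(1/3) + 2*(sqrt(1290)/4 + 9)^(1/3))/12)*cos(sqrt(3)*a*(-2*(3*sqrt(1290)/4 + 27)^(1/3) + 3/(3*sqrt(1290)/4 + 27)^(1/3))/12) + C4*exp(-3^(1/3)*a*(3^(1/3)/(sqrt(1290)/4 + 9)^(1/3) + 2*(sqrt(1290)/4 + 9)^(1/3))/6) - sqrt(2)*a^3/12 - sqrt(2)*a^2/16 - sqrt(2)*a/32


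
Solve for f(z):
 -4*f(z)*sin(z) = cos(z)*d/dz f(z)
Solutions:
 f(z) = C1*cos(z)^4


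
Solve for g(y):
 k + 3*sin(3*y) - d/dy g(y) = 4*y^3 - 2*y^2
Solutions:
 g(y) = C1 + k*y - y^4 + 2*y^3/3 - cos(3*y)


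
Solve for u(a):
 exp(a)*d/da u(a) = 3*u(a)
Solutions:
 u(a) = C1*exp(-3*exp(-a))


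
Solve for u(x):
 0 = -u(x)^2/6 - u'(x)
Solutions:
 u(x) = 6/(C1 + x)


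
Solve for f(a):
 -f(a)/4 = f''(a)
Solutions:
 f(a) = C1*sin(a/2) + C2*cos(a/2)


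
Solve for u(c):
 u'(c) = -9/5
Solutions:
 u(c) = C1 - 9*c/5


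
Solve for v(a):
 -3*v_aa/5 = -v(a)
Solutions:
 v(a) = C1*exp(-sqrt(15)*a/3) + C2*exp(sqrt(15)*a/3)


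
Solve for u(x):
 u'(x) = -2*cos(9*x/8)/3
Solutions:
 u(x) = C1 - 16*sin(9*x/8)/27


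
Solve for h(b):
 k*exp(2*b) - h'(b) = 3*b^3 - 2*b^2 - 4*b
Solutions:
 h(b) = C1 - 3*b^4/4 + 2*b^3/3 + 2*b^2 + k*exp(2*b)/2


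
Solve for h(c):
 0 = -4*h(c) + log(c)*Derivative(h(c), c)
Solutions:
 h(c) = C1*exp(4*li(c))


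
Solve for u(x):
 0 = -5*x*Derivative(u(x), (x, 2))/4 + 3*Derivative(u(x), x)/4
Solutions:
 u(x) = C1 + C2*x^(8/5)


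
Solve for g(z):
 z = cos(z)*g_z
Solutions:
 g(z) = C1 + Integral(z/cos(z), z)


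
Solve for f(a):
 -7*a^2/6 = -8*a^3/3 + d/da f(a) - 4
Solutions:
 f(a) = C1 + 2*a^4/3 - 7*a^3/18 + 4*a


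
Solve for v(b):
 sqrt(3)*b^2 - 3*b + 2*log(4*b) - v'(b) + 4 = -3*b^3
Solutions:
 v(b) = C1 + 3*b^4/4 + sqrt(3)*b^3/3 - 3*b^2/2 + 2*b*log(b) + 2*b + 4*b*log(2)


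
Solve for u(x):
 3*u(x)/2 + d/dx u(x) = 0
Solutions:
 u(x) = C1*exp(-3*x/2)


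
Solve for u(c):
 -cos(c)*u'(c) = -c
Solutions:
 u(c) = C1 + Integral(c/cos(c), c)


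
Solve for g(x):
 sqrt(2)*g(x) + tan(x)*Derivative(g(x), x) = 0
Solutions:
 g(x) = C1/sin(x)^(sqrt(2))


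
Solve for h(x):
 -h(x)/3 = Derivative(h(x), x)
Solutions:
 h(x) = C1*exp(-x/3)


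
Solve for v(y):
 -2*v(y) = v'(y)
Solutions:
 v(y) = C1*exp(-2*y)


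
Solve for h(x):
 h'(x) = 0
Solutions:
 h(x) = C1


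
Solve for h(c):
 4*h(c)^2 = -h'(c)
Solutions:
 h(c) = 1/(C1 + 4*c)


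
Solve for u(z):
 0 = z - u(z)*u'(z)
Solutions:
 u(z) = -sqrt(C1 + z^2)
 u(z) = sqrt(C1 + z^2)


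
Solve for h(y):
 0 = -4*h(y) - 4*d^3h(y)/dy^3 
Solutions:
 h(y) = C3*exp(-y) + (C1*sin(sqrt(3)*y/2) + C2*cos(sqrt(3)*y/2))*exp(y/2)


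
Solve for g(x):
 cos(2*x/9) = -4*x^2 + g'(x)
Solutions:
 g(x) = C1 + 4*x^3/3 + 9*sin(2*x/9)/2


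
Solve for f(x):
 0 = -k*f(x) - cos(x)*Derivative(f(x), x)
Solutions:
 f(x) = C1*exp(k*(log(sin(x) - 1) - log(sin(x) + 1))/2)


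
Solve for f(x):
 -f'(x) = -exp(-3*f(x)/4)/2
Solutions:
 f(x) = 4*log(C1 + 3*x/8)/3
 f(x) = 4*log((-3^(1/3) - 3^(5/6)*I)*(C1 + x)^(1/3)/4)
 f(x) = 4*log((-3^(1/3) + 3^(5/6)*I)*(C1 + x)^(1/3)/4)


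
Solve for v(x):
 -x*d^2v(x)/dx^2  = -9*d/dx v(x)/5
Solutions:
 v(x) = C1 + C2*x^(14/5)


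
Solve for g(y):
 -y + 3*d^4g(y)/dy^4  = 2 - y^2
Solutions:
 g(y) = C1 + C2*y + C3*y^2 + C4*y^3 - y^6/1080 + y^5/360 + y^4/36


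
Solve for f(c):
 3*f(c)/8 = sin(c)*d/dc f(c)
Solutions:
 f(c) = C1*(cos(c) - 1)^(3/16)/(cos(c) + 1)^(3/16)


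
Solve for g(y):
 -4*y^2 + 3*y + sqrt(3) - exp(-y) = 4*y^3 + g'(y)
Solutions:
 g(y) = C1 - y^4 - 4*y^3/3 + 3*y^2/2 + sqrt(3)*y + exp(-y)


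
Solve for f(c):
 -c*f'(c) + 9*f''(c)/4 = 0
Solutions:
 f(c) = C1 + C2*erfi(sqrt(2)*c/3)


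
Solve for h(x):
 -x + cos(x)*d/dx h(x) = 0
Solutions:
 h(x) = C1 + Integral(x/cos(x), x)


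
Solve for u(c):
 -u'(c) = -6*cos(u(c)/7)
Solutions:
 -6*c - 7*log(sin(u(c)/7) - 1)/2 + 7*log(sin(u(c)/7) + 1)/2 = C1


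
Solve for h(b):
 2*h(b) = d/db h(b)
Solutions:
 h(b) = C1*exp(2*b)


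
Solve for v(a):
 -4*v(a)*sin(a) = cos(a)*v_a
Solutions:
 v(a) = C1*cos(a)^4


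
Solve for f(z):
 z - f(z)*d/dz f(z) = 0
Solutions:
 f(z) = -sqrt(C1 + z^2)
 f(z) = sqrt(C1 + z^2)


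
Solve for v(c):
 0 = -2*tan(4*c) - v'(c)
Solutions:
 v(c) = C1 + log(cos(4*c))/2


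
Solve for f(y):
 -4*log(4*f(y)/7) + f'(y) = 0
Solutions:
 -Integral(1/(log(_y) - log(7) + 2*log(2)), (_y, f(y)))/4 = C1 - y


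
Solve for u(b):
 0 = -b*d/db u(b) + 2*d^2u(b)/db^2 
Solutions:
 u(b) = C1 + C2*erfi(b/2)


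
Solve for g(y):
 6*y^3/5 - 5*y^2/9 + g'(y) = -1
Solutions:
 g(y) = C1 - 3*y^4/10 + 5*y^3/27 - y


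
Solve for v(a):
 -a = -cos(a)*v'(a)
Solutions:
 v(a) = C1 + Integral(a/cos(a), a)


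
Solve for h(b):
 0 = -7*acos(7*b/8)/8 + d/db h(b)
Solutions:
 h(b) = C1 + 7*b*acos(7*b/8)/8 - sqrt(64 - 49*b^2)/8


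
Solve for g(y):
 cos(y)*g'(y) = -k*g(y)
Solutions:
 g(y) = C1*exp(k*(log(sin(y) - 1) - log(sin(y) + 1))/2)


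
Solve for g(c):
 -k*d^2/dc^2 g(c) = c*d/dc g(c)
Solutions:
 g(c) = C1 + C2*sqrt(k)*erf(sqrt(2)*c*sqrt(1/k)/2)


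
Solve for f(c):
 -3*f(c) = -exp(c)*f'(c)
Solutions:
 f(c) = C1*exp(-3*exp(-c))


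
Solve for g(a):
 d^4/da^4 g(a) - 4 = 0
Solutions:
 g(a) = C1 + C2*a + C3*a^2 + C4*a^3 + a^4/6


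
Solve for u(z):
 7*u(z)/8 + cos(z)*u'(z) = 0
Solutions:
 u(z) = C1*(sin(z) - 1)^(7/16)/(sin(z) + 1)^(7/16)


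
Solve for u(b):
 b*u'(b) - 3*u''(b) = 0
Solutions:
 u(b) = C1 + C2*erfi(sqrt(6)*b/6)


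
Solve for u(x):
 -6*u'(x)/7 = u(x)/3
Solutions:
 u(x) = C1*exp(-7*x/18)


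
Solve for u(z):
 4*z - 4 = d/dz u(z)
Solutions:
 u(z) = C1 + 2*z^2 - 4*z


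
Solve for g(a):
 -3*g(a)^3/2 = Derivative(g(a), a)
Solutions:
 g(a) = -sqrt(-1/(C1 - 3*a))
 g(a) = sqrt(-1/(C1 - 3*a))


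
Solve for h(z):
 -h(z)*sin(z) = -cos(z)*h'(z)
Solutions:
 h(z) = C1/cos(z)


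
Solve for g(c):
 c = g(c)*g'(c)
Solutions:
 g(c) = -sqrt(C1 + c^2)
 g(c) = sqrt(C1 + c^2)


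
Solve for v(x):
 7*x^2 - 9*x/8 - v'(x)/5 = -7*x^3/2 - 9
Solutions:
 v(x) = C1 + 35*x^4/8 + 35*x^3/3 - 45*x^2/16 + 45*x


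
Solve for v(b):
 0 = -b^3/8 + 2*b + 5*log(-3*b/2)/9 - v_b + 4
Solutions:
 v(b) = C1 - b^4/32 + b^2 + 5*b*log(-b)/9 + b*(-5*log(2) + 5*log(3) + 31)/9


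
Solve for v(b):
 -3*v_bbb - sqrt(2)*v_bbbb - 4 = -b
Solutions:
 v(b) = C1 + C2*b + C3*b^2 + C4*exp(-3*sqrt(2)*b/2) + b^4/72 + b^3*(-12 - sqrt(2))/54


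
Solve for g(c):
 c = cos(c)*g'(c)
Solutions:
 g(c) = C1 + Integral(c/cos(c), c)


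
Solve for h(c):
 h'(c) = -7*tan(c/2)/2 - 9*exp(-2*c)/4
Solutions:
 h(c) = C1 - 7*log(tan(c/2)^2 + 1)/2 + 9*exp(-2*c)/8


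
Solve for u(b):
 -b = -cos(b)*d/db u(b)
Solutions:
 u(b) = C1 + Integral(b/cos(b), b)


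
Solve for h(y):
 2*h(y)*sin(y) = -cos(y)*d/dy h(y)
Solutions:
 h(y) = C1*cos(y)^2


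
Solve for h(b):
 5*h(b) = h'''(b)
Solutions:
 h(b) = C3*exp(5^(1/3)*b) + (C1*sin(sqrt(3)*5^(1/3)*b/2) + C2*cos(sqrt(3)*5^(1/3)*b/2))*exp(-5^(1/3)*b/2)


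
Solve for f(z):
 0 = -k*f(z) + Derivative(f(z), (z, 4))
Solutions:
 f(z) = C1*exp(-k^(1/4)*z) + C2*exp(k^(1/4)*z) + C3*exp(-I*k^(1/4)*z) + C4*exp(I*k^(1/4)*z)


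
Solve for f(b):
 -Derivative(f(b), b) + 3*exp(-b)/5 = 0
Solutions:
 f(b) = C1 - 3*exp(-b)/5


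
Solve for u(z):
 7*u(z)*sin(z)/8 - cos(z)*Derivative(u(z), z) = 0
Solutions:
 u(z) = C1/cos(z)^(7/8)


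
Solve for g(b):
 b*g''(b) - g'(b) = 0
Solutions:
 g(b) = C1 + C2*b^2


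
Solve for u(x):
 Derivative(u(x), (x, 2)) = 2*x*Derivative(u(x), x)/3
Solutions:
 u(x) = C1 + C2*erfi(sqrt(3)*x/3)


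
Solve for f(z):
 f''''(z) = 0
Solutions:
 f(z) = C1 + C2*z + C3*z^2 + C4*z^3


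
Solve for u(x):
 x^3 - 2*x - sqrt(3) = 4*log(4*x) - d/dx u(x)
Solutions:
 u(x) = C1 - x^4/4 + x^2 + 4*x*log(x) - 4*x + sqrt(3)*x + x*log(256)


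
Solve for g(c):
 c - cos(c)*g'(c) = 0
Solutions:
 g(c) = C1 + Integral(c/cos(c), c)


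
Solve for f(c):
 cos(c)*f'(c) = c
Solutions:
 f(c) = C1 + Integral(c/cos(c), c)


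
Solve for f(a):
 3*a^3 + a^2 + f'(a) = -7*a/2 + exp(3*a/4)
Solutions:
 f(a) = C1 - 3*a^4/4 - a^3/3 - 7*a^2/4 + 4*exp(3*a/4)/3


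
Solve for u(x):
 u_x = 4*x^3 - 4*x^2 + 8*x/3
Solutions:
 u(x) = C1 + x^4 - 4*x^3/3 + 4*x^2/3


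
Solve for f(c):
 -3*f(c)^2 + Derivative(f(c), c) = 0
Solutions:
 f(c) = -1/(C1 + 3*c)


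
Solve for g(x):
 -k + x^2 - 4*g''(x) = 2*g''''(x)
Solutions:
 g(x) = C1 + C2*x + C3*sin(sqrt(2)*x) + C4*cos(sqrt(2)*x) + x^4/48 + x^2*(-k - 1)/8


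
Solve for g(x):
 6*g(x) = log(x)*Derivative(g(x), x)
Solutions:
 g(x) = C1*exp(6*li(x))


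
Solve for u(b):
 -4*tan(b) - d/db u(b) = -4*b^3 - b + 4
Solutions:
 u(b) = C1 + b^4 + b^2/2 - 4*b + 4*log(cos(b))


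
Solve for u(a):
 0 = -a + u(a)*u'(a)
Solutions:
 u(a) = -sqrt(C1 + a^2)
 u(a) = sqrt(C1 + a^2)


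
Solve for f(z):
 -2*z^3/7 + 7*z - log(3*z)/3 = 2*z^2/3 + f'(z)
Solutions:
 f(z) = C1 - z^4/14 - 2*z^3/9 + 7*z^2/2 - z*log(z)/3 - z*log(3)/3 + z/3


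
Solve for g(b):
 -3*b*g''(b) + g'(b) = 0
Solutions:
 g(b) = C1 + C2*b^(4/3)


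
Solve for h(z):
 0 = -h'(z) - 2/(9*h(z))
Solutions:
 h(z) = -sqrt(C1 - 4*z)/3
 h(z) = sqrt(C1 - 4*z)/3


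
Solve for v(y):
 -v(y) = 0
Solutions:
 v(y) = 0


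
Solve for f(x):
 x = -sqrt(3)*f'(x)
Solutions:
 f(x) = C1 - sqrt(3)*x^2/6


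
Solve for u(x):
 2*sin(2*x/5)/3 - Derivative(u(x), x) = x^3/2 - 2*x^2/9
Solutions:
 u(x) = C1 - x^4/8 + 2*x^3/27 - 5*cos(2*x/5)/3


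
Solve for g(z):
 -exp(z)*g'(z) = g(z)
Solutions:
 g(z) = C1*exp(exp(-z))


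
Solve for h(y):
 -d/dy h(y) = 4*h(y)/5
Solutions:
 h(y) = C1*exp(-4*y/5)


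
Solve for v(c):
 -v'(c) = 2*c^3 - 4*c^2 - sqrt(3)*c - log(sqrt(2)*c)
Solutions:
 v(c) = C1 - c^4/2 + 4*c^3/3 + sqrt(3)*c^2/2 + c*log(c) - c + c*log(2)/2


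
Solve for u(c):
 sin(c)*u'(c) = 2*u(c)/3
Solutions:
 u(c) = C1*(cos(c) - 1)^(1/3)/(cos(c) + 1)^(1/3)


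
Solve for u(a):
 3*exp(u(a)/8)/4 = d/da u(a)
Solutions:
 u(a) = 8*log(-1/(C1 + 3*a)) + 40*log(2)


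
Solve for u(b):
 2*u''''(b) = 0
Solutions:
 u(b) = C1 + C2*b + C3*b^2 + C4*b^3


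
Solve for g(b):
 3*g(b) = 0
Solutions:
 g(b) = 0


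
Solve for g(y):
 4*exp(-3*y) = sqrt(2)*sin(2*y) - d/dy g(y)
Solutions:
 g(y) = C1 - sqrt(2)*cos(2*y)/2 + 4*exp(-3*y)/3


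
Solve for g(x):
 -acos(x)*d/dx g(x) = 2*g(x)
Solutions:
 g(x) = C1*exp(-2*Integral(1/acos(x), x))


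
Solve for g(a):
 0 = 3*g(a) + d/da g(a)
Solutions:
 g(a) = C1*exp(-3*a)


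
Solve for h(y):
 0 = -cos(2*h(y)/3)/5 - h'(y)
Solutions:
 y/5 - 3*log(sin(2*h(y)/3) - 1)/4 + 3*log(sin(2*h(y)/3) + 1)/4 = C1


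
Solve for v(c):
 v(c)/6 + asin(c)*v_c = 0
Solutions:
 v(c) = C1*exp(-Integral(1/asin(c), c)/6)


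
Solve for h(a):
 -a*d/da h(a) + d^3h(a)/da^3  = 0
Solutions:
 h(a) = C1 + Integral(C2*airyai(a) + C3*airybi(a), a)


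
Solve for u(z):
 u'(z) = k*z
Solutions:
 u(z) = C1 + k*z^2/2


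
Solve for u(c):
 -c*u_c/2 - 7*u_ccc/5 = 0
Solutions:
 u(c) = C1 + Integral(C2*airyai(-14^(2/3)*5^(1/3)*c/14) + C3*airybi(-14^(2/3)*5^(1/3)*c/14), c)


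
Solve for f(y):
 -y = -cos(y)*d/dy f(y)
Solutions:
 f(y) = C1 + Integral(y/cos(y), y)


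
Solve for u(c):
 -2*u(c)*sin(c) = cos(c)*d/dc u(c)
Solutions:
 u(c) = C1*cos(c)^2


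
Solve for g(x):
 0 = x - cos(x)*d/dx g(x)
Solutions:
 g(x) = C1 + Integral(x/cos(x), x)


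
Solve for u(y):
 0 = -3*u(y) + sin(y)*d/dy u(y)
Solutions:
 u(y) = C1*(cos(y) - 1)^(3/2)/(cos(y) + 1)^(3/2)


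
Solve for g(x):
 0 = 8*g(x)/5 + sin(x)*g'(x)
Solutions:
 g(x) = C1*(cos(x) + 1)^(4/5)/(cos(x) - 1)^(4/5)


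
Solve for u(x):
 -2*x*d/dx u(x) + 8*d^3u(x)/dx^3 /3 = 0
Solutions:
 u(x) = C1 + Integral(C2*airyai(6^(1/3)*x/2) + C3*airybi(6^(1/3)*x/2), x)


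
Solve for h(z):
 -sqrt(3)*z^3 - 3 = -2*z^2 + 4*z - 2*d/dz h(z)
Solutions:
 h(z) = C1 + sqrt(3)*z^4/8 - z^3/3 + z^2 + 3*z/2


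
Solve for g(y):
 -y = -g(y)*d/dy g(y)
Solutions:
 g(y) = -sqrt(C1 + y^2)
 g(y) = sqrt(C1 + y^2)


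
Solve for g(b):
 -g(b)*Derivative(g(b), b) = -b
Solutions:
 g(b) = -sqrt(C1 + b^2)
 g(b) = sqrt(C1 + b^2)


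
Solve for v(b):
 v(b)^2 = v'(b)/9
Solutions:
 v(b) = -1/(C1 + 9*b)


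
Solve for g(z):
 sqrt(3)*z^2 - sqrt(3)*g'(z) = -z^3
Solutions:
 g(z) = C1 + sqrt(3)*z^4/12 + z^3/3


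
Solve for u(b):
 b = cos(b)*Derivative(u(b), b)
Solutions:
 u(b) = C1 + Integral(b/cos(b), b)


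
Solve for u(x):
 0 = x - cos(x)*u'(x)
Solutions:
 u(x) = C1 + Integral(x/cos(x), x)


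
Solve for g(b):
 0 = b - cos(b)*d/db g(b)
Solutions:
 g(b) = C1 + Integral(b/cos(b), b)


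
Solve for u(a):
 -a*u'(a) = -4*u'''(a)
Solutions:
 u(a) = C1 + Integral(C2*airyai(2^(1/3)*a/2) + C3*airybi(2^(1/3)*a/2), a)


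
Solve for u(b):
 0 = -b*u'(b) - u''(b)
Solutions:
 u(b) = C1 + C2*erf(sqrt(2)*b/2)


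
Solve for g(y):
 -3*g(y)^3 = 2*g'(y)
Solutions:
 g(y) = -sqrt(-1/(C1 - 3*y))
 g(y) = sqrt(-1/(C1 - 3*y))


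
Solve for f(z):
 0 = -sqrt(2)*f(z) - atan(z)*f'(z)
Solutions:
 f(z) = C1*exp(-sqrt(2)*Integral(1/atan(z), z))
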